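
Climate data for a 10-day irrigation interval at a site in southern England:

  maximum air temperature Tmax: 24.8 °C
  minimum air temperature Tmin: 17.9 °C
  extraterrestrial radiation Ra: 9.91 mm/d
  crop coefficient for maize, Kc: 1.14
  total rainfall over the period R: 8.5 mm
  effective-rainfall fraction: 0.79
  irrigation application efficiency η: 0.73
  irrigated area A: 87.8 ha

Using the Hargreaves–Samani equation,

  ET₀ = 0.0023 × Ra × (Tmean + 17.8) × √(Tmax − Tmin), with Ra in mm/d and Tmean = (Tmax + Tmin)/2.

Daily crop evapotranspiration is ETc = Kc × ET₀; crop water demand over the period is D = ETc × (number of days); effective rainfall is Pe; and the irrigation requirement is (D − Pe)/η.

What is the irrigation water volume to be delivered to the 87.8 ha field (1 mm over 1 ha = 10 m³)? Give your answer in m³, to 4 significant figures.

24060 m³

Tmean = (24.8 + 17.9)/2 = 21.35 °C
ET₀ = 0.0023 × 9.91 × (21.35 + 17.8) × √6.9 = 0.0023 × 9.91 × 39.15 × 2.6268 = 2.3440 mm/d
ETc = Kc × ET₀ = 1.14 × 2.3440 = 2.6722 mm/d
Crop demand D = ETc × 10 d = 2.6722 × 10 = 26.722 mm
Pe = 0.79 × 8.5 = 6.715 mm
D − Pe = 26.722 − 6.715 = 20.007 mm
Gross irrigation = 20.007 / 0.73 = 27.407 mm
Volume = 27.407 mm × 87.8 ha × 10 = 24063.3 m³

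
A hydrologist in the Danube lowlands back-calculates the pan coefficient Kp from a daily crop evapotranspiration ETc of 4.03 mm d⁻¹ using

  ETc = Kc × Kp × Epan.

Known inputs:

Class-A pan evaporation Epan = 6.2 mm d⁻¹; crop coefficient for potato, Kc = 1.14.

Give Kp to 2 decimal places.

0.57

ETc = Kc × Kp × Epan  ⇒  Kp = ETc / (Kc × Epan)
Kp = 4.03 / (1.14 × 6.2) = 4.03 / 7.068 = 0.5702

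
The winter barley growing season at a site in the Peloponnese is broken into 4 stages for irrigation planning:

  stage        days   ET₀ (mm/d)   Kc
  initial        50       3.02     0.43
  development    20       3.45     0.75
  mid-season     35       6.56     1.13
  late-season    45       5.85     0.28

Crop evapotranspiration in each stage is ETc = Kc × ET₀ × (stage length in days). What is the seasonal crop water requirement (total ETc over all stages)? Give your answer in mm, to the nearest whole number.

450 mm

initial: 0.43 × 3.02 × 50 = 64.93 mm
development: 0.75 × 3.45 × 20 = 51.75 mm
mid-season: 1.13 × 6.56 × 35 = 259.45 mm
late-season: 0.28 × 5.85 × 45 = 73.71 mm
Seasonal total = 449.84 mm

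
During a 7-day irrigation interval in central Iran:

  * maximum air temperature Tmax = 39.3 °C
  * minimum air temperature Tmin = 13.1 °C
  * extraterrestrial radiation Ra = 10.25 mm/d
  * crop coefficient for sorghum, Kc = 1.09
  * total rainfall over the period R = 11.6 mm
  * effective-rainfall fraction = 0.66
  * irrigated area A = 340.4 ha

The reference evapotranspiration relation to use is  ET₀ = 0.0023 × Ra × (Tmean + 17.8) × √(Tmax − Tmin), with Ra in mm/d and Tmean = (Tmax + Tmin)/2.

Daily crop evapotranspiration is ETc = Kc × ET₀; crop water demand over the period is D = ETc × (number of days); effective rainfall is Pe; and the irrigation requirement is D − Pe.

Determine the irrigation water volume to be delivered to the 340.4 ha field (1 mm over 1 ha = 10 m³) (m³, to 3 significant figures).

112000 m³

Tmean = (39.3 + 13.1)/2 = 26.20 °C
ET₀ = 0.0023 × 10.25 × (26.20 + 17.8) × √26.2 = 0.0023 × 10.25 × 44.00 × 5.1186 = 5.3095 mm/d
ETc = Kc × ET₀ = 1.09 × 5.3095 = 5.7874 mm/d
Crop demand D = ETc × 7 d = 5.7874 × 7 = 40.512 mm
Pe = 0.66 × 11.6 = 7.656 mm
D − Pe = 40.512 − 7.656 = 32.856 mm
Volume = 32.856 mm × 340.4 ha × 10 = 111841.8 m³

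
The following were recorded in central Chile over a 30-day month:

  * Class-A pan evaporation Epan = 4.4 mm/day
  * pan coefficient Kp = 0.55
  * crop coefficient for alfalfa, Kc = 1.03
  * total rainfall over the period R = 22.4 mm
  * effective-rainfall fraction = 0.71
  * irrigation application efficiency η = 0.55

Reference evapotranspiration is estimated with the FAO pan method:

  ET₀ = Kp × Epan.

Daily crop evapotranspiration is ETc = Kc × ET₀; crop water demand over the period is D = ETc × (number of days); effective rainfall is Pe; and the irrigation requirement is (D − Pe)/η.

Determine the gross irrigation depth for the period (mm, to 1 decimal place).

ET₀ = 0.55 × 4.4 = 2.4200 mm/d
ETc = Kc × ET₀ = 1.03 × 2.4200 = 2.4926 mm/d
Crop demand D = ETc × 30 d = 2.4926 × 30 = 74.778 mm
Pe = 0.71 × 22.4 = 15.904 mm
D − Pe = 74.778 − 15.904 = 58.874 mm
Gross irrigation = 58.874 / 0.55 = 107.044 mm

107.0 mm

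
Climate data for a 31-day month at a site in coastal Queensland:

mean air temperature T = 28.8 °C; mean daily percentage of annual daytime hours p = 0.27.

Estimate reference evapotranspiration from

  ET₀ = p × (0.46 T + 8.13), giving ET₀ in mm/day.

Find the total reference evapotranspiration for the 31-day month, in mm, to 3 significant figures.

179 mm

ET₀ = 0.27 × (0.46 × 28.8 + 8.13) = 0.27 × 21.378 = 5.7721 mm/d
Monthly total = 5.7721 × 31 = 178.935 mm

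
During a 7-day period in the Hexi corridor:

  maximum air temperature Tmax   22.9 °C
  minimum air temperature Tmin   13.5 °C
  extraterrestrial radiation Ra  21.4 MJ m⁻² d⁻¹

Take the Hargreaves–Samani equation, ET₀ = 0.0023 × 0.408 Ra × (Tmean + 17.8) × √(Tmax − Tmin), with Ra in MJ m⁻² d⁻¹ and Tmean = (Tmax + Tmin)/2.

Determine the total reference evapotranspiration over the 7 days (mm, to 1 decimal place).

Tmean = (22.9 + 13.5)/2 = 18.20 °C
0.408 Ra = 0.408 × 21.4 = 8.7312 mm/d equivalent
ET₀ = 0.0023 × 8.7312 × (18.20 + 17.8) × √9.4 = 0.0023 × 8.7312 × 36.00 × 3.0659 = 2.2165 mm/d
Over 7 days: 2.2165 × 7 = 15.516 mm

15.5 mm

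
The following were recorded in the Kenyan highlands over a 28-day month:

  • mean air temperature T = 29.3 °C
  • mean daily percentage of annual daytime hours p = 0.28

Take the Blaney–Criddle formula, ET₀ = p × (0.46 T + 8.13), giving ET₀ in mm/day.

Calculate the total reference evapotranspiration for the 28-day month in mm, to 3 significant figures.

ET₀ = 0.28 × (0.46 × 29.3 + 8.13) = 0.28 × 21.608 = 6.0502 mm/d
Monthly total = 6.0502 × 28 = 169.406 mm

169 mm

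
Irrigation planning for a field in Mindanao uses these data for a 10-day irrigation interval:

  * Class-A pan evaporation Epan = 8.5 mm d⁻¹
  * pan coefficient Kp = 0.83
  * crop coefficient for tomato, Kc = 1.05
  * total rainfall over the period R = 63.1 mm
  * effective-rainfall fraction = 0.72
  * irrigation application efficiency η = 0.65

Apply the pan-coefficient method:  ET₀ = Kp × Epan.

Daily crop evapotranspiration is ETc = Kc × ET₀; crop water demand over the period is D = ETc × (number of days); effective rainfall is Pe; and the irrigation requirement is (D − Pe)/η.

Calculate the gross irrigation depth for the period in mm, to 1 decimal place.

ET₀ = 0.83 × 8.5 = 7.0550 mm/d
ETc = Kc × ET₀ = 1.05 × 7.0550 = 7.4078 mm/d
Crop demand D = ETc × 10 d = 7.4078 × 10 = 74.078 mm
Pe = 0.72 × 63.1 = 45.432 mm
D − Pe = 74.078 − 45.432 = 28.646 mm
Gross irrigation = 28.646 / 0.65 = 44.071 mm

44.1 mm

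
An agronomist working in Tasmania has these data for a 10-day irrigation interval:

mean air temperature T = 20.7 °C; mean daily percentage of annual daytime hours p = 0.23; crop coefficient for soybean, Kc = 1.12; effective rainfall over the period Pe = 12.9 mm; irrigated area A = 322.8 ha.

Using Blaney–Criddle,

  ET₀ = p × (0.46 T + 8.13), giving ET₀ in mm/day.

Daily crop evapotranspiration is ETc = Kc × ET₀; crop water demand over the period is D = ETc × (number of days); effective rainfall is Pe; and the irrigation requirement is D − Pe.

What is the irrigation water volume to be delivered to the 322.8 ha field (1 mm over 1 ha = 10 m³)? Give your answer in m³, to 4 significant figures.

105100 m³

ET₀ = 0.23 × (0.46 × 20.7 + 8.13) = 0.23 × 17.652 = 4.0600 mm/d
ETc = Kc × ET₀ = 1.12 × 4.0600 = 4.5472 mm/d
Crop demand D = ETc × 10 d = 4.5472 × 10 = 45.472 mm
D − Pe = 45.472 − 12.9 = 32.572 mm
Volume = 32.572 mm × 322.8 ha × 10 = 105142.4 m³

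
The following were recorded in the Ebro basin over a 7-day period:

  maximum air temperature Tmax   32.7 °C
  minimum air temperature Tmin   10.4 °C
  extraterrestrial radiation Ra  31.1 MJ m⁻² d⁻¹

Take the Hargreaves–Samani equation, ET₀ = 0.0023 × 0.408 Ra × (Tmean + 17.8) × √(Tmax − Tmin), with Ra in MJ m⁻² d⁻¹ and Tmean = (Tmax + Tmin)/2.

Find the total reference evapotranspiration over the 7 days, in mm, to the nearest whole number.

Tmean = (32.7 + 10.4)/2 = 21.55 °C
0.408 Ra = 0.408 × 31.1 = 12.6888 mm/d equivalent
ET₀ = 0.0023 × 12.6888 × (21.55 + 17.8) × √22.3 = 0.0023 × 12.6888 × 39.35 × 4.7223 = 5.4231 mm/d
Over 7 days: 5.4231 × 7 = 37.962 mm

38 mm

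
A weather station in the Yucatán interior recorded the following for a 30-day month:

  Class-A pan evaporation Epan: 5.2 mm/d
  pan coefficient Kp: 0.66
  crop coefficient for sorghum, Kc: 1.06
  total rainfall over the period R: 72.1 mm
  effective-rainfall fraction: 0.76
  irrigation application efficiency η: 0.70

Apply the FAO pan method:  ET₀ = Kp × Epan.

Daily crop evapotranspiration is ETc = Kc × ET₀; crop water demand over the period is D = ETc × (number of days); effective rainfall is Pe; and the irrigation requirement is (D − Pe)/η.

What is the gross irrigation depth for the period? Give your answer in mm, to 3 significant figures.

ET₀ = 0.66 × 5.2 = 3.4320 mm/d
ETc = Kc × ET₀ = 1.06 × 3.4320 = 3.6379 mm/d
Crop demand D = ETc × 30 d = 3.6379 × 30 = 109.137 mm
Pe = 0.76 × 72.1 = 54.796 mm
D − Pe = 109.137 − 54.796 = 54.341 mm
Gross irrigation = 54.341 / 0.70 = 77.630 mm

77.6 mm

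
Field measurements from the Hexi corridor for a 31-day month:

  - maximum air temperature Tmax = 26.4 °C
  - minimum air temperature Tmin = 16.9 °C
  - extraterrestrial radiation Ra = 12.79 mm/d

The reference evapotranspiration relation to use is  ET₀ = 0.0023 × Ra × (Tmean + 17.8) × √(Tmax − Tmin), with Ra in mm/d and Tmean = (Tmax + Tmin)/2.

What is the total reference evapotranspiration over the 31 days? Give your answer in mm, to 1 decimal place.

Tmean = (26.4 + 16.9)/2 = 21.65 °C
ET₀ = 0.0023 × 12.79 × (21.65 + 17.8) × √9.5 = 0.0023 × 12.79 × 39.45 × 3.0822 = 3.5769 mm/d
Over 31 days: 3.5769 × 31 = 110.884 mm

110.9 mm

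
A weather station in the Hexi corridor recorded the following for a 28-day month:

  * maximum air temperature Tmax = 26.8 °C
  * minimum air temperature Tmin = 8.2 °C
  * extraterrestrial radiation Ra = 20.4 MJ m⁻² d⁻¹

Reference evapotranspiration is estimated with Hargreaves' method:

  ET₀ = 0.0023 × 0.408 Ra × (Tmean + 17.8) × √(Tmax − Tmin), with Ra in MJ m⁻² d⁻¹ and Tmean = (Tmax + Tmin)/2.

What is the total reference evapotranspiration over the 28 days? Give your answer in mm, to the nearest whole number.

82 mm

Tmean = (26.8 + 8.2)/2 = 17.50 °C
0.408 Ra = 0.408 × 20.4 = 8.3232 mm/d equivalent
ET₀ = 0.0023 × 8.3232 × (17.50 + 17.8) × √18.6 = 0.0023 × 8.3232 × 35.30 × 4.3128 = 2.9144 mm/d
Over 28 days: 2.9144 × 28 = 81.603 mm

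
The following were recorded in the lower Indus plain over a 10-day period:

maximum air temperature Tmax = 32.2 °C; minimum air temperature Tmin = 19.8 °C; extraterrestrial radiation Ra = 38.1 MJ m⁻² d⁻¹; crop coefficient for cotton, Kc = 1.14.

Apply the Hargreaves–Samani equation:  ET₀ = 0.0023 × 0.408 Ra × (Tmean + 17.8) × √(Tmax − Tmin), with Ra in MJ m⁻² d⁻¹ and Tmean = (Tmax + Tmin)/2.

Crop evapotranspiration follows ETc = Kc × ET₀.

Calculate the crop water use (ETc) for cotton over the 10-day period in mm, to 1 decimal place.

Tmean = (32.2 + 19.8)/2 = 26.00 °C
0.408 Ra = 0.408 × 38.1 = 15.5448 mm/d equivalent
ET₀ = 0.0023 × 15.5448 × (26.00 + 17.8) × √12.4 = 0.0023 × 15.5448 × 43.80 × 3.5214 = 5.5145 mm/d
ETc = Kc × ET₀ = 1.14 × 5.5145 = 6.2865 mm/d
Over 10 days: 6.2865 × 10 = 62.865 mm

62.9 mm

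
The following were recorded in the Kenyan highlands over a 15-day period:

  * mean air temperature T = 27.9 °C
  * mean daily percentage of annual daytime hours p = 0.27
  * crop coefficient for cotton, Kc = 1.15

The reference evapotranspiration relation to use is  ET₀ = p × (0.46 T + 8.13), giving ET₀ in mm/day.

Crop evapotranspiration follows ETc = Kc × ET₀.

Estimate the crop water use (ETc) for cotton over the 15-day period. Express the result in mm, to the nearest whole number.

ET₀ = 0.27 × (0.46 × 27.9 + 8.13) = 0.27 × 20.964 = 5.6603 mm/d
ETc = Kc × ET₀ = 1.15 × 5.6603 = 6.5093 mm/d
Over 15 days: 6.5093 × 15 = 97.640 mm

98 mm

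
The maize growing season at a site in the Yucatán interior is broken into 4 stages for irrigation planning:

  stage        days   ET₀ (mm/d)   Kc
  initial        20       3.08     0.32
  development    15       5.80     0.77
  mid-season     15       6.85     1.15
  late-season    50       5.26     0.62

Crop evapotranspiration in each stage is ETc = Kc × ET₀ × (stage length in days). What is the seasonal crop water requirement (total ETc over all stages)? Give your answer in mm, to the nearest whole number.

368 mm

initial: 0.32 × 3.08 × 20 = 19.71 mm
development: 0.77 × 5.80 × 15 = 66.99 mm
mid-season: 1.15 × 6.85 × 15 = 118.16 mm
late-season: 0.62 × 5.26 × 50 = 163.06 mm
Seasonal total = 367.92 mm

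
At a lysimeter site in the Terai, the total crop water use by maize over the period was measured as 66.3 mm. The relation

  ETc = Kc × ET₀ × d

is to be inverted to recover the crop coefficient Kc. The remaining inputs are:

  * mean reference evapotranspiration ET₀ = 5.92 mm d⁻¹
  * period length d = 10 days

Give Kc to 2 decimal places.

ETc = Kc × ET₀ × d  ⇒  Kc = ETc / (ET₀ × d)
Kc = 66.3 / (5.92 × 10) = 66.3 / 59.20 = 1.1199

1.12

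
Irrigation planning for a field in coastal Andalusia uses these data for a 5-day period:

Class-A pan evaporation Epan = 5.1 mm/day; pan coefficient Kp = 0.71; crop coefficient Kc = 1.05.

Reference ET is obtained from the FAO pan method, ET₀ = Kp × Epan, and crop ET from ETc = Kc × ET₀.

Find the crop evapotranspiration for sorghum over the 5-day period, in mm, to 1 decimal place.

ET₀ = 0.71 × 5.1 = 3.6210 mm/d
ETc = Kc × ET₀ = 1.05 × 3.6210 = 3.8021 mm/d
Over 5 days: 3.8021 × 5 = 19.011 mm

19.0 mm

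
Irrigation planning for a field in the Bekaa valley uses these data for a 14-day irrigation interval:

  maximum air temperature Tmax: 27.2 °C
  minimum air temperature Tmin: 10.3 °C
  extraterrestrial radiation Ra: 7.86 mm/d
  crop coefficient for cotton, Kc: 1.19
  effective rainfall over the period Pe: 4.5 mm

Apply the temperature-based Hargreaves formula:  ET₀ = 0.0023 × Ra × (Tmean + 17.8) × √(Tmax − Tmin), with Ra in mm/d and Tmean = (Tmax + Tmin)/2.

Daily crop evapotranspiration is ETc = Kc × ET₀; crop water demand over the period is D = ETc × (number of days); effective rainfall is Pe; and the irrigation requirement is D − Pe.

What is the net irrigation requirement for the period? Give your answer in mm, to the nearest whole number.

41 mm

Tmean = (27.2 + 10.3)/2 = 18.75 °C
ET₀ = 0.0023 × 7.86 × (18.75 + 17.8) × √16.9 = 0.0023 × 7.86 × 36.55 × 4.1110 = 2.7163 mm/d
ETc = Kc × ET₀ = 1.19 × 2.7163 = 3.2324 mm/d
Crop demand D = ETc × 14 d = 3.2324 × 14 = 45.254 mm
D − Pe = 45.254 − 4.5 = 40.754 mm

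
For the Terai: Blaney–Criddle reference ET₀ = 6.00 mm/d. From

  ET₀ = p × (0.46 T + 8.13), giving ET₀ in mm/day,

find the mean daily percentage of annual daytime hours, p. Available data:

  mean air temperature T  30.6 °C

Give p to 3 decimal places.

p = ET₀ / (0.46 T + 8.13) = 6.00 / (0.46 × 30.6 + 8.13) = 6.00 / 22.206 = 0.2702

0.270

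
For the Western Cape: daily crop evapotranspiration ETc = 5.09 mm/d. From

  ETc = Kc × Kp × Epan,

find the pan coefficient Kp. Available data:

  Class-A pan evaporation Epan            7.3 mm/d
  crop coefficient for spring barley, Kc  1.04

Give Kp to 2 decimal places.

0.67

ETc = Kc × Kp × Epan  ⇒  Kp = ETc / (Kc × Epan)
Kp = 5.09 / (1.04 × 7.3) = 5.09 / 7.592 = 0.6704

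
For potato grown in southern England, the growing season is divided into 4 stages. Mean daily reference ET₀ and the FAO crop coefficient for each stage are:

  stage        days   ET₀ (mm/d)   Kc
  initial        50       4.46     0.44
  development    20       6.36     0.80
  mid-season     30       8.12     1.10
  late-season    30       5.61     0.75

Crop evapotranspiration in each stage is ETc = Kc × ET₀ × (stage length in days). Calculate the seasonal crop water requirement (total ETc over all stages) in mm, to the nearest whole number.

594 mm

initial: 0.44 × 4.46 × 50 = 98.12 mm
development: 0.80 × 6.36 × 20 = 101.76 mm
mid-season: 1.10 × 8.12 × 30 = 267.96 mm
late-season: 0.75 × 5.61 × 30 = 126.23 mm
Seasonal total = 594.07 mm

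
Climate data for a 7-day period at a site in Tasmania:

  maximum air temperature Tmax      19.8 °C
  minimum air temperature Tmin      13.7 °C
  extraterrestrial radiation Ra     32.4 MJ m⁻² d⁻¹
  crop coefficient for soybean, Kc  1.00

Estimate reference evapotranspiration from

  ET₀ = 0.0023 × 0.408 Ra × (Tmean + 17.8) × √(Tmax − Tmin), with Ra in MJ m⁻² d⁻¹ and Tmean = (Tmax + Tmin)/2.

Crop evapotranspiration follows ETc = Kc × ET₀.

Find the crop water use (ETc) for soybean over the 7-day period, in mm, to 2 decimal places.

18.16 mm

Tmean = (19.8 + 13.7)/2 = 16.75 °C
0.408 Ra = 0.408 × 32.4 = 13.2192 mm/d equivalent
ET₀ = 0.0023 × 13.2192 × (16.75 + 17.8) × √6.1 = 0.0023 × 13.2192 × 34.55 × 2.4698 = 2.5944 mm/d
ETc = Kc × ET₀ = 1.00 × 2.5944 = 2.5944 mm/d
Over 7 days: 2.5944 × 7 = 18.161 mm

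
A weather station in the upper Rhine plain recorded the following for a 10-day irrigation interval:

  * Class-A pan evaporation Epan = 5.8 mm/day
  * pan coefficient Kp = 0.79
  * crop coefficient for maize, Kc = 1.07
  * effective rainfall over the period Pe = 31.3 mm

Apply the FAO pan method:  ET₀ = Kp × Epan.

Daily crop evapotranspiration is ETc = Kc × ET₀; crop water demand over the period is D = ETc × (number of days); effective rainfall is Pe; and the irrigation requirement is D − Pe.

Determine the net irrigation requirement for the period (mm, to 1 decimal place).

17.7 mm

ET₀ = 0.79 × 5.8 = 4.5820 mm/d
ETc = Kc × ET₀ = 1.07 × 4.5820 = 4.9027 mm/d
Crop demand D = ETc × 10 d = 4.9027 × 10 = 49.027 mm
D − Pe = 49.027 − 31.3 = 17.727 mm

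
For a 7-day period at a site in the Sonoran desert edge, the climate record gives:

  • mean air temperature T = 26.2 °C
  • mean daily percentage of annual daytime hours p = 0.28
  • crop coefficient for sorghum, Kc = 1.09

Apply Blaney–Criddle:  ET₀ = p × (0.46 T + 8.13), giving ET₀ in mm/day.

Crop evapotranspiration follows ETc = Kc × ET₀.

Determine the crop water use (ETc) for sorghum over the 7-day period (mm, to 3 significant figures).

ET₀ = 0.28 × (0.46 × 26.2 + 8.13) = 0.28 × 20.182 = 5.6510 mm/d
ETc = Kc × ET₀ = 1.09 × 5.6510 = 6.1596 mm/d
Over 7 days: 6.1596 × 7 = 43.117 mm

43.1 mm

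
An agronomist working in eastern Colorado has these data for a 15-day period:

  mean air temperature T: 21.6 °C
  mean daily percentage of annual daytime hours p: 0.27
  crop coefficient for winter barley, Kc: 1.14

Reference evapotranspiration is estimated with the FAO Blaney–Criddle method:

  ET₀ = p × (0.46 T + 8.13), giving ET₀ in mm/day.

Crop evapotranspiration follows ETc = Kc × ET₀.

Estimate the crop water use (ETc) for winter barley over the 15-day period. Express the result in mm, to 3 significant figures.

83.4 mm

ET₀ = 0.27 × (0.46 × 21.6 + 8.13) = 0.27 × 18.066 = 4.8778 mm/d
ETc = Kc × ET₀ = 1.14 × 4.8778 = 5.5607 mm/d
Over 15 days: 5.5607 × 15 = 83.411 mm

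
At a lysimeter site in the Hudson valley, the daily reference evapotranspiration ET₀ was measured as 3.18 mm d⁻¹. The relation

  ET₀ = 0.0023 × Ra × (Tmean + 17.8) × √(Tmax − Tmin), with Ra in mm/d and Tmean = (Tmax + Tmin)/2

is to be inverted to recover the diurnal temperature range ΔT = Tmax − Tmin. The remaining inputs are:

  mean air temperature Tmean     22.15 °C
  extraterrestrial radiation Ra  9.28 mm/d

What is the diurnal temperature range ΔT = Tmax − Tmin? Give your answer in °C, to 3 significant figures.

√ΔT = ET₀ / [0.0023 × Ra × (Tmean+17.8)] = 3.18 / (0.0023 × 9.28 × 39.95) = 3.7294
ΔT = 3.7294² = 13.908 °C

13.9 °C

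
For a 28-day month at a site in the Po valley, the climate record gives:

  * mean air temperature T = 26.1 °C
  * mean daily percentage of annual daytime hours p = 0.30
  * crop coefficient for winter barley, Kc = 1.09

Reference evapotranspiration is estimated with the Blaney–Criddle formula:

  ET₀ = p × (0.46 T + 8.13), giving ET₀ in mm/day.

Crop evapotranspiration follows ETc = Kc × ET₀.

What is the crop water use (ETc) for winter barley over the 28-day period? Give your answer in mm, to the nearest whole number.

ET₀ = 0.30 × (0.46 × 26.1 + 8.13) = 0.30 × 20.136 = 6.0408 mm/d
ETc = Kc × ET₀ = 1.09 × 6.0408 = 6.5845 mm/d
Over 28 days: 6.5845 × 28 = 184.366 mm

184 mm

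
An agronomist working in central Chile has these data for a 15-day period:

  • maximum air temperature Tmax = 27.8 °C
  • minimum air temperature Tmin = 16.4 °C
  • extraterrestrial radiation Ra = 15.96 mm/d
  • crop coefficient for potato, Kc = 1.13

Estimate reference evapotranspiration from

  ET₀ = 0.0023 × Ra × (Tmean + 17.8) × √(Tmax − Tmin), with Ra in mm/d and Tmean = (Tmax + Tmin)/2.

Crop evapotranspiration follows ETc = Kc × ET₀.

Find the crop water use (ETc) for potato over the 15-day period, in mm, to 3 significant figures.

Tmean = (27.8 + 16.4)/2 = 22.10 °C
ET₀ = 0.0023 × 15.96 × (22.10 + 17.8) × √11.4 = 0.0023 × 15.96 × 39.90 × 3.3764 = 4.9452 mm/d
ETc = Kc × ET₀ = 1.13 × 4.9452 = 5.5881 mm/d
Over 15 days: 5.5881 × 15 = 83.822 mm

83.8 mm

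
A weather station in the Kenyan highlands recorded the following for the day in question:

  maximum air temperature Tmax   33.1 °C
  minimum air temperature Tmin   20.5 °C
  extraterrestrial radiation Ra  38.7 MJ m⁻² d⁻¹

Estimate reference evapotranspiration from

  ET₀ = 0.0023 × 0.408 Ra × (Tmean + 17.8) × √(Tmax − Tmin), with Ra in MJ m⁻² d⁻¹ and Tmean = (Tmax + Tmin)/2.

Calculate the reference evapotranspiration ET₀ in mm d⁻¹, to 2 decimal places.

Tmean = (33.1 + 20.5)/2 = 26.80 °C
0.408 Ra = 0.408 × 38.7 = 15.7896 mm/d equivalent
ET₀ = 0.0023 × 15.7896 × (26.80 + 17.8) × √12.6 = 0.0023 × 15.7896 × 44.60 × 3.5496 = 5.7493 mm/d

5.75 mm d⁻¹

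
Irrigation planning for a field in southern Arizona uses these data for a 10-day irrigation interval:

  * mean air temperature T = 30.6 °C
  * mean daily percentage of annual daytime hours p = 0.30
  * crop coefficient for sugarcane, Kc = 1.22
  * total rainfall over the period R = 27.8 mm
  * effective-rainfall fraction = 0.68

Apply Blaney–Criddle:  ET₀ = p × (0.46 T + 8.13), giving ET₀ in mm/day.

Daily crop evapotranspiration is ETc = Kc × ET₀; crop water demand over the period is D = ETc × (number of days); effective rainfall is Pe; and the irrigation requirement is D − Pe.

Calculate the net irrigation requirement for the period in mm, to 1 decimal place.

62.4 mm

ET₀ = 0.30 × (0.46 × 30.6 + 8.13) = 0.30 × 22.206 = 6.6618 mm/d
ETc = Kc × ET₀ = 1.22 × 6.6618 = 8.1274 mm/d
Crop demand D = ETc × 10 d = 8.1274 × 10 = 81.274 mm
Pe = 0.68 × 27.8 = 18.904 mm
D − Pe = 81.274 − 18.904 = 62.370 mm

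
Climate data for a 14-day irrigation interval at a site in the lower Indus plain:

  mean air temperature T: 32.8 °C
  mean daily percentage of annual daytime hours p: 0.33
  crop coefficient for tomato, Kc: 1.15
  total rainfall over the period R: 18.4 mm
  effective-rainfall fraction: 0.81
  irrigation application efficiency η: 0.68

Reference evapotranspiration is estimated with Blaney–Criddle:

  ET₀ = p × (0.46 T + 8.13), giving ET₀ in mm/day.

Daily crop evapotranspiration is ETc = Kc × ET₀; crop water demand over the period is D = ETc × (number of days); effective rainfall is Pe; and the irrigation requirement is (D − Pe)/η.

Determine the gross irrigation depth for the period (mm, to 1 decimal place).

ET₀ = 0.33 × (0.46 × 32.8 + 8.13) = 0.33 × 23.218 = 7.6619 mm/d
ETc = Kc × ET₀ = 1.15 × 7.6619 = 8.8112 mm/d
Crop demand D = ETc × 14 d = 8.8112 × 14 = 123.357 mm
Pe = 0.81 × 18.4 = 14.904 mm
D − Pe = 123.357 − 14.904 = 108.453 mm
Gross irrigation = 108.453 / 0.68 = 159.490 mm

159.5 mm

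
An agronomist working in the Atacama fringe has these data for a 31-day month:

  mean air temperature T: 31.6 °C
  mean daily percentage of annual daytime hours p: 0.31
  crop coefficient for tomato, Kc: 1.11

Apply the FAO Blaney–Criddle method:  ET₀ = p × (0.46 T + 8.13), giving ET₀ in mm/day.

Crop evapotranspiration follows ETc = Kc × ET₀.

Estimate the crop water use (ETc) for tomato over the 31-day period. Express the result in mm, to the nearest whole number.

242 mm

ET₀ = 0.31 × (0.46 × 31.6 + 8.13) = 0.31 × 22.666 = 7.0265 mm/d
ETc = Kc × ET₀ = 1.11 × 7.0265 = 7.7994 mm/d
Over 31 days: 7.7994 × 31 = 241.781 mm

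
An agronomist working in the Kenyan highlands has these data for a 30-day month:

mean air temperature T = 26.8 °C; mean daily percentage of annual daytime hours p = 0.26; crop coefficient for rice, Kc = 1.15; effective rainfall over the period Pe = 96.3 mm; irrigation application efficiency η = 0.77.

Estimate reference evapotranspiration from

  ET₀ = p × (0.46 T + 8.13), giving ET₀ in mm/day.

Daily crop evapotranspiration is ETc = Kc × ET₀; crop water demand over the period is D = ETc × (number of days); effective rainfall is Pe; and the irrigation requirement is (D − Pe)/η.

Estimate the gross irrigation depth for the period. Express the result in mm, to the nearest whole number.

113 mm

ET₀ = 0.26 × (0.46 × 26.8 + 8.13) = 0.26 × 20.458 = 5.3191 mm/d
ETc = Kc × ET₀ = 1.15 × 5.3191 = 6.1170 mm/d
Crop demand D = ETc × 30 d = 6.1170 × 30 = 183.510 mm
D − Pe = 183.510 − 96.3 = 87.210 mm
Gross irrigation = 87.210 / 0.77 = 113.260 mm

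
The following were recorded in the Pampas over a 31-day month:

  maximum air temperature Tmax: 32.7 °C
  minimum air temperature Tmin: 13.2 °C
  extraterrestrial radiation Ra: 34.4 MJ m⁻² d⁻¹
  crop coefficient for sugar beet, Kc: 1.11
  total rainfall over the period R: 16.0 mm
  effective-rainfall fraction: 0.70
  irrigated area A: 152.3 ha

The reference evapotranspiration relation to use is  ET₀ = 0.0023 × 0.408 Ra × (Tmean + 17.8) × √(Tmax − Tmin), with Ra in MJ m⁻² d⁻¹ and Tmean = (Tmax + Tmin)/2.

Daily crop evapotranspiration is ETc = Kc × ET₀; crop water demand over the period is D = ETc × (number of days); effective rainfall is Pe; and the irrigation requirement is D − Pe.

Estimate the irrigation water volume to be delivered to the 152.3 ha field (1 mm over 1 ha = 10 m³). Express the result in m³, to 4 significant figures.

287400 m³

Tmean = (32.7 + 13.2)/2 = 22.95 °C
0.408 Ra = 0.408 × 34.4 = 14.0352 mm/d equivalent
ET₀ = 0.0023 × 14.0352 × (22.95 + 17.8) × √19.5 = 0.0023 × 14.0352 × 40.75 × 4.4159 = 5.8089 mm/d
ETc = Kc × ET₀ = 1.11 × 5.8089 = 6.4479 mm/d
Crop demand D = ETc × 31 d = 6.4479 × 31 = 199.885 mm
Pe = 0.70 × 16.0 = 11.200 mm
D − Pe = 199.885 − 11.200 = 188.685 mm
Volume = 188.685 mm × 152.3 ha × 10 = 287367.3 m³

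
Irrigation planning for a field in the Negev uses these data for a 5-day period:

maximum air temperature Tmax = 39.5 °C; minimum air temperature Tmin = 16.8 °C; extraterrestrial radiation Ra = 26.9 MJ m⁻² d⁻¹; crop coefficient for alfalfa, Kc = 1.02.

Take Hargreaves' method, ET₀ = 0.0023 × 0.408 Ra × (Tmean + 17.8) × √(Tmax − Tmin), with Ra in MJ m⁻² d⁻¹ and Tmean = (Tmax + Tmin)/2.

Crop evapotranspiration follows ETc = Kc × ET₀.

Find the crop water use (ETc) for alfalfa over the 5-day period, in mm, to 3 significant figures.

Tmean = (39.5 + 16.8)/2 = 28.15 °C
0.408 Ra = 0.408 × 26.9 = 10.9752 mm/d equivalent
ET₀ = 0.0023 × 10.9752 × (28.15 + 17.8) × √22.7 = 0.0023 × 10.9752 × 45.95 × 4.7645 = 5.5264 mm/d
ETc = Kc × ET₀ = 1.02 × 5.5264 = 5.6369 mm/d
Over 5 days: 5.6369 × 5 = 28.185 mm

28.2 mm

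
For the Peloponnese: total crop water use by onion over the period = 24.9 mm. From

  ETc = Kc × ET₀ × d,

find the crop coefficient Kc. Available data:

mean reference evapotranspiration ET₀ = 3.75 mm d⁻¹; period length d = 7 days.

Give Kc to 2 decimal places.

0.95

ETc = Kc × ET₀ × d  ⇒  Kc = ETc / (ET₀ × d)
Kc = 24.9 / (3.75 × 7) = 24.9 / 26.25 = 0.9486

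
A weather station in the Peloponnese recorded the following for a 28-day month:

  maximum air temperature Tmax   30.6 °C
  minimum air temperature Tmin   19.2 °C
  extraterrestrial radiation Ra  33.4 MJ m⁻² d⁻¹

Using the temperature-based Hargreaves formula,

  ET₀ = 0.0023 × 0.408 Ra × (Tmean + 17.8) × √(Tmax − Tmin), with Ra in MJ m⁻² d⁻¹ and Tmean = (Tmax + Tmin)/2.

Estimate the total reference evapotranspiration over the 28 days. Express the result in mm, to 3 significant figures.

Tmean = (30.6 + 19.2)/2 = 24.90 °C
0.408 Ra = 0.408 × 33.4 = 13.6272 mm/d equivalent
ET₀ = 0.0023 × 13.6272 × (24.90 + 17.8) × √11.4 = 0.0023 × 13.6272 × 42.70 × 3.3764 = 4.5187 mm/d
Over 28 days: 4.5187 × 28 = 126.524 mm

127 mm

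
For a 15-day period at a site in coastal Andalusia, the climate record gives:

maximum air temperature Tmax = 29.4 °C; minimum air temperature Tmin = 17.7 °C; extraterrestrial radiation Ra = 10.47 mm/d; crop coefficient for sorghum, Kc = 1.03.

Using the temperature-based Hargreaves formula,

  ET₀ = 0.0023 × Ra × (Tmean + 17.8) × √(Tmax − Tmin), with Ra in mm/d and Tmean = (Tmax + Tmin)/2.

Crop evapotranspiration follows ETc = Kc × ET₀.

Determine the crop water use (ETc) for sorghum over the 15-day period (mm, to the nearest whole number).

Tmean = (29.4 + 17.7)/2 = 23.55 °C
ET₀ = 0.0023 × 10.47 × (23.55 + 17.8) × √11.7 = 0.0023 × 10.47 × 41.35 × 3.4205 = 3.4060 mm/d
ETc = Kc × ET₀ = 1.03 × 3.4060 = 3.5082 mm/d
Over 15 days: 3.5082 × 15 = 52.623 mm

53 mm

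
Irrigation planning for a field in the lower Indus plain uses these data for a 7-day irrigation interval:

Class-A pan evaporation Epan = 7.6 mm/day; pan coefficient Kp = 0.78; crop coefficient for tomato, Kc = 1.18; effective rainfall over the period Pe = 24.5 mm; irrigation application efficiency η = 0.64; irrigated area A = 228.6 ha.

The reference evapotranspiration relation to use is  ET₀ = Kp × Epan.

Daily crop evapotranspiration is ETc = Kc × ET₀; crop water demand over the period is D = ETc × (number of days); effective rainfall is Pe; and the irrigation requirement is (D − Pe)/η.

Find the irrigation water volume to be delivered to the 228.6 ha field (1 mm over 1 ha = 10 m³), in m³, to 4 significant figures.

ET₀ = 0.78 × 7.6 = 5.9280 mm/d
ETc = Kc × ET₀ = 1.18 × 5.9280 = 6.9950 mm/d
Crop demand D = ETc × 7 d = 6.9950 × 7 = 48.965 mm
D − Pe = 48.965 − 24.5 = 24.465 mm
Gross irrigation = 24.465 / 0.64 = 38.227 mm
Volume = 38.227 mm × 228.6 ha × 10 = 87386.9 m³

87390 m³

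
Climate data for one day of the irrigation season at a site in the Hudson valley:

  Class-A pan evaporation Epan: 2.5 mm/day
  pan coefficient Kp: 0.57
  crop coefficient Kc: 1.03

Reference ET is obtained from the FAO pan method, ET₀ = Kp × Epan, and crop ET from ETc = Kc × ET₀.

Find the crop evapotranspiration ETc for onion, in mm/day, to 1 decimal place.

1.5 mm/day

ET₀ = 0.57 × 2.5 = 1.4250 mm/d
ETc = Kc × ET₀ = 1.03 × 1.4250 = 1.4678 mm/d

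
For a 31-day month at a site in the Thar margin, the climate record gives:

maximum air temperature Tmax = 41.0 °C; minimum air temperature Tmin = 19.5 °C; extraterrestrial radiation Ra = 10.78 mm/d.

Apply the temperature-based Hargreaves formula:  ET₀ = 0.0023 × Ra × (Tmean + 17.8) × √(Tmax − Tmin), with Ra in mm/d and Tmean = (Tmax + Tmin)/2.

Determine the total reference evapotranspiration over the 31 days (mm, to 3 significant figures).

Tmean = (41.0 + 19.5)/2 = 30.25 °C
ET₀ = 0.0023 × 10.78 × (30.25 + 17.8) × √21.5 = 0.0023 × 10.78 × 48.05 × 4.6368 = 5.5241 mm/d
Over 31 days: 5.5241 × 31 = 171.247 mm

171 mm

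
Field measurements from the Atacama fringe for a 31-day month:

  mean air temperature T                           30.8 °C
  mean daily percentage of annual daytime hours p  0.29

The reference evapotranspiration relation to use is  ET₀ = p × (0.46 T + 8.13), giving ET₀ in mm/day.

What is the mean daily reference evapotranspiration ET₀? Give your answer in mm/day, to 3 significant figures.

ET₀ = 0.29 × (0.46 × 30.8 + 8.13) = 0.29 × 22.298 = 6.4664 mm/d

6.47 mm/day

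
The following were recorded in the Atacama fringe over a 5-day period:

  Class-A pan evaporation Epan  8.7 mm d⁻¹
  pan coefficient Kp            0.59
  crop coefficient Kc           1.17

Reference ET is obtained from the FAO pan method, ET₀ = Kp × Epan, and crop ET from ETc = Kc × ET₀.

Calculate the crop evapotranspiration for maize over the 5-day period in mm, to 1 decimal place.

30.0 mm

ET₀ = 0.59 × 8.7 = 5.1330 mm/d
ETc = Kc × ET₀ = 1.17 × 5.1330 = 6.0056 mm/d
Over 5 days: 6.0056 × 5 = 30.028 mm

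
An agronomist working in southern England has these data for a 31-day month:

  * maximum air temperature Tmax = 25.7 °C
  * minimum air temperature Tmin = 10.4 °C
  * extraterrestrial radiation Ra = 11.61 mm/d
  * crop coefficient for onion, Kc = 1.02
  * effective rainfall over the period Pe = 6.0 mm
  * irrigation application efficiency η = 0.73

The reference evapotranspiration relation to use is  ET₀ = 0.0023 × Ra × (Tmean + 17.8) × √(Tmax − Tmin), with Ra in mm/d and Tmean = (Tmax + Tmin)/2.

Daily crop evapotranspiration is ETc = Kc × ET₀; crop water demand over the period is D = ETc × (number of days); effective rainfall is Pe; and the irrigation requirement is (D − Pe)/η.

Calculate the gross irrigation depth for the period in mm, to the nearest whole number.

Tmean = (25.7 + 10.4)/2 = 18.05 °C
ET₀ = 0.0023 × 11.61 × (18.05 + 17.8) × √15.3 = 0.0023 × 11.61 × 35.85 × 3.9115 = 3.7445 mm/d
ETc = Kc × ET₀ = 1.02 × 3.7445 = 3.8194 mm/d
Crop demand D = ETc × 31 d = 3.8194 × 31 = 118.401 mm
D − Pe = 118.401 − 6.0 = 112.401 mm
Gross irrigation = 112.401 / 0.73 = 153.974 mm

154 mm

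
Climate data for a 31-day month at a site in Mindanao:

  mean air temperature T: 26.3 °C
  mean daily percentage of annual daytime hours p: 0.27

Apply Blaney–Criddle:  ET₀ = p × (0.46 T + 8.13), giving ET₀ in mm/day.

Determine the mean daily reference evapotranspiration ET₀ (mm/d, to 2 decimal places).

ET₀ = 0.27 × (0.46 × 26.3 + 8.13) = 0.27 × 20.228 = 5.4616 mm/d

5.46 mm/d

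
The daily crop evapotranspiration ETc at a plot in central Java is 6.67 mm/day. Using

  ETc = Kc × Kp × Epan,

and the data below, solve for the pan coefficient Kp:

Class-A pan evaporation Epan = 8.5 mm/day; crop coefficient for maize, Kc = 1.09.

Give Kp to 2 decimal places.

0.72

ETc = Kc × Kp × Epan  ⇒  Kp = ETc / (Kc × Epan)
Kp = 6.67 / (1.09 × 8.5) = 6.67 / 9.265 = 0.7199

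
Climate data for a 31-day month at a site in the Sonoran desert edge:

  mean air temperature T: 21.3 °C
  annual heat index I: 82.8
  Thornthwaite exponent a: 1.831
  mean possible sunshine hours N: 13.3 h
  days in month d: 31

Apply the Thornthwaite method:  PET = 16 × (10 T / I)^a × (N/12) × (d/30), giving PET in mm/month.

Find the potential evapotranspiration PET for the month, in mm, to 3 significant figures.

103 mm

10T/I = 10 × 21.3 / 82.8 = 2.5725
(10T/I)^a = 2.5725^1.831 = 5.6411
Uncorrected PET = 16 × 5.6411 = 90.258 mm
Correction = (N/12)(d/30) = (13.3/12)(31/30) = 1.1453
PET = 90.258 × 1.1453 = 103.372 mm/month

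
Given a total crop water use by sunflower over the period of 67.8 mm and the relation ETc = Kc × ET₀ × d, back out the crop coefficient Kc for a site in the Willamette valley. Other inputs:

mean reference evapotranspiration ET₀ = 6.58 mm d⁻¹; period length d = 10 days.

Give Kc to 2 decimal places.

ETc = Kc × ET₀ × d  ⇒  Kc = ETc / (ET₀ × d)
Kc = 67.8 / (6.58 × 10) = 67.8 / 65.80 = 1.0304

1.03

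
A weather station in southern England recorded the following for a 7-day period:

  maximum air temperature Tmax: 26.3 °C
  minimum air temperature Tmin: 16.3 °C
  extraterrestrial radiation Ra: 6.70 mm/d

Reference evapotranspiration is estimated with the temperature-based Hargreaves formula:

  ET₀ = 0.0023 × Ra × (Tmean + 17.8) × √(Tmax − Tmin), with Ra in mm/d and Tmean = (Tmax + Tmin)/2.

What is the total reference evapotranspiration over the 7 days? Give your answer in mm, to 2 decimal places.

13.34 mm

Tmean = (26.3 + 16.3)/2 = 21.30 °C
ET₀ = 0.0023 × 6.70 × (21.30 + 17.8) × √10.0 = 0.0023 × 6.70 × 39.10 × 3.1623 = 1.9054 mm/d
Over 7 days: 1.9054 × 7 = 13.338 mm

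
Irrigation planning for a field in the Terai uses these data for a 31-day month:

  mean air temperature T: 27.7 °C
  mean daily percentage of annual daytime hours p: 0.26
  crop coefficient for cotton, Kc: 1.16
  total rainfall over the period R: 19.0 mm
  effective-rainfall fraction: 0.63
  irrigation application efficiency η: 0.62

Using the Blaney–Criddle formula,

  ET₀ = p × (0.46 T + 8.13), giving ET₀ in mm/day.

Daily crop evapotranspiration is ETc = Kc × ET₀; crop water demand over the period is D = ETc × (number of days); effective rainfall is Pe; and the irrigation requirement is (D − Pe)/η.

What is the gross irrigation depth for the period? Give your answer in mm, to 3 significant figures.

ET₀ = 0.26 × (0.46 × 27.7 + 8.13) = 0.26 × 20.872 = 5.4267 mm/d
ETc = Kc × ET₀ = 1.16 × 5.4267 = 6.2950 mm/d
Crop demand D = ETc × 31 d = 6.2950 × 31 = 195.145 mm
Pe = 0.63 × 19.0 = 11.970 mm
D − Pe = 195.145 − 11.970 = 183.175 mm
Gross irrigation = 183.175 / 0.62 = 295.444 mm

295 mm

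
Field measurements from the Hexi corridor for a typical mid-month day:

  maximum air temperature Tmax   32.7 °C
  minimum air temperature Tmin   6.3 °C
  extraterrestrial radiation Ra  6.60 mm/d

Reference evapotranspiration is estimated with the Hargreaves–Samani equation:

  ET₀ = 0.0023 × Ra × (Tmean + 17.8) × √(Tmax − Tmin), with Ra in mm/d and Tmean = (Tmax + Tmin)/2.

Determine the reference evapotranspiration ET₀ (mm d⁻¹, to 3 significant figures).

2.91 mm d⁻¹

Tmean = (32.7 + 6.3)/2 = 19.50 °C
ET₀ = 0.0023 × 6.60 × (19.50 + 17.8) × √26.4 = 0.0023 × 6.60 × 37.30 × 5.1381 = 2.9093 mm/d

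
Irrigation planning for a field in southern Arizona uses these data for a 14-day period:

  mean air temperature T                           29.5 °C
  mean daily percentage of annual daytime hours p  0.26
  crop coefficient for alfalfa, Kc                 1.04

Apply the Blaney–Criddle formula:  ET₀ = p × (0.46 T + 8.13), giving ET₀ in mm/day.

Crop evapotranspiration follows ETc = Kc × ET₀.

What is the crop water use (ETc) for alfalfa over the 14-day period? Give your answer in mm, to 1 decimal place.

ET₀ = 0.26 × (0.46 × 29.5 + 8.13) = 0.26 × 21.700 = 5.6420 mm/d
ETc = Kc × ET₀ = 1.04 × 5.6420 = 5.8677 mm/d
Over 14 days: 5.8677 × 14 = 82.148 mm

82.1 mm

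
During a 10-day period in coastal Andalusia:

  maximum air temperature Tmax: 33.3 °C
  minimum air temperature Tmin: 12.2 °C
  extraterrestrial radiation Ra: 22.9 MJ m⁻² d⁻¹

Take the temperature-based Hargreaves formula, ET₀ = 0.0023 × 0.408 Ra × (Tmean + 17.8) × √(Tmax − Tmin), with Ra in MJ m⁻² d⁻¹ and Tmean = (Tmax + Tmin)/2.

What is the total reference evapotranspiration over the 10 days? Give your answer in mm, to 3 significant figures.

Tmean = (33.3 + 12.2)/2 = 22.75 °C
0.408 Ra = 0.408 × 22.9 = 9.3432 mm/d equivalent
ET₀ = 0.0023 × 9.3432 × (22.75 + 17.8) × √21.1 = 0.0023 × 9.3432 × 40.55 × 4.5935 = 4.0027 mm/d
Over 10 days: 4.0027 × 10 = 40.027 mm

40.0 mm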